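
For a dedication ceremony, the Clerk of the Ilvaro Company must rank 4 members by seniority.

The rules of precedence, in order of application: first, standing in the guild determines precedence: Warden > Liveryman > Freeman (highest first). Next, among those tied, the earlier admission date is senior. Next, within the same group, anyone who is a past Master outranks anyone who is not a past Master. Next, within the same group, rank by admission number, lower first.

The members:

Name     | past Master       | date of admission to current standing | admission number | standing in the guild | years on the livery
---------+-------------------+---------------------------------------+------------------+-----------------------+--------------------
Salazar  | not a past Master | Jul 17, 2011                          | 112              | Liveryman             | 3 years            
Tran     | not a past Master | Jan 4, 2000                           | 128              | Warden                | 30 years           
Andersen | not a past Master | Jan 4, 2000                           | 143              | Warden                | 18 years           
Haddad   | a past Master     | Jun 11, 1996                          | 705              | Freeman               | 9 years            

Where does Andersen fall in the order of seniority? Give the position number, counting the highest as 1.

By standing in the guild: Tran and Andersen (Warden); then Salazar (Liveryman); then Haddad (Freeman).
Tran and Andersen both have date of admission to current standing Jan 4, 2000, so the next rule applies.
Tran and Andersen are each not a past Master, so the next rule applies.
Among Tran and Andersen, by admission number (lower first): Tran (128) before Andersen (143).
Order: Tran, Andersen, Salazar, Haddad. So position 2.

2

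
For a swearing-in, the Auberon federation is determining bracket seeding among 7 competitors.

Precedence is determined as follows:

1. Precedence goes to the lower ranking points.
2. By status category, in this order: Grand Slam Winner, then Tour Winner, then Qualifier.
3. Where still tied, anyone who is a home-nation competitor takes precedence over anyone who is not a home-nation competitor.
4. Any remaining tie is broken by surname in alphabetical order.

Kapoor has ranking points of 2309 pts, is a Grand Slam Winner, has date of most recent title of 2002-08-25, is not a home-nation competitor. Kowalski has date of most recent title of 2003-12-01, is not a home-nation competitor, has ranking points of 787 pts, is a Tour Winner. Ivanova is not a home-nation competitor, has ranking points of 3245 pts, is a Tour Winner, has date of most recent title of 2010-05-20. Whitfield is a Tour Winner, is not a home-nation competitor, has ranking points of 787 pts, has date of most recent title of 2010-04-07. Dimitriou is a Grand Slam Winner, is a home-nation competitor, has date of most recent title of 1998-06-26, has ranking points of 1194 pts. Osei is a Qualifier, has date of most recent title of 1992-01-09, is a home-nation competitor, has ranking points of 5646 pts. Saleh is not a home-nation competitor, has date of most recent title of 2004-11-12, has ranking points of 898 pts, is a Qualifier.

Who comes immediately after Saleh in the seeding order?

By ranking points (lower first): Kowalski and Whitfield (both 787 pts); then Saleh (898 pts); then Dimitriou (1194 pts); then Kapoor (2309 pts); then Ivanova (3245 pts); then Osei (5646 pts).
Kowalski and Whitfield are each Tour Winner, so the next rule applies.
Kowalski and Whitfield are each not a home-nation competitor, so the next rule applies.
Among Kowalski and Whitfield, alphabetically by surname: Kowalski before Whitfield.
Order: Kowalski, Whitfield, Saleh, Dimitriou, Kapoor, Ivanova, Osei.

Dimitriou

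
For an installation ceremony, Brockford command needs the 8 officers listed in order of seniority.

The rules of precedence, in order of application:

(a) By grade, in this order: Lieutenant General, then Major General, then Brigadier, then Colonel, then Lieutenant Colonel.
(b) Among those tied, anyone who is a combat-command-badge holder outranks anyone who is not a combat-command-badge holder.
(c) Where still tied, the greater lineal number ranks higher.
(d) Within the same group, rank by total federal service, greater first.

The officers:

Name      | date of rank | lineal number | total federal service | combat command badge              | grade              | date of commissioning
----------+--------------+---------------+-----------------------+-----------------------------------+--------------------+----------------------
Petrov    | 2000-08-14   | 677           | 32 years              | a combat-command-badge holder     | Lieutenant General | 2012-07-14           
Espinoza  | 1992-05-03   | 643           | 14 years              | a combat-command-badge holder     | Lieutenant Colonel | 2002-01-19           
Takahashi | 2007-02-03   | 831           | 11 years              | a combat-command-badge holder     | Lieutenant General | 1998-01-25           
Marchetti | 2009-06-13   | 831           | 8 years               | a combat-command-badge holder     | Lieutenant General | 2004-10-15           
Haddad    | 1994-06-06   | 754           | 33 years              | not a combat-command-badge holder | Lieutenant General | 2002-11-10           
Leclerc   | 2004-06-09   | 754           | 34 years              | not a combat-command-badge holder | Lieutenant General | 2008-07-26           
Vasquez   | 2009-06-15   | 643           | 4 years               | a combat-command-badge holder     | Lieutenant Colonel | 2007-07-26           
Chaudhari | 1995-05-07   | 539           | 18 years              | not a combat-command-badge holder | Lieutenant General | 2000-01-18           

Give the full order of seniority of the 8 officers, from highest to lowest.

By grade: Takahashi, Marchetti, Petrov, Leclerc, Haddad and Chaudhari (Lieutenant General); then Espinoza and Vasquez (Lieutenant Colonel).
Among Takahashi, Marchetti, Petrov, Leclerc, Haddad and Chaudhari, a combat-command-badge holder before not a combat-command-badge holder: Takahashi, Marchetti and Petrov (a combat-command-badge holder) before Leclerc, Haddad and Chaudhari (not a combat-command-badge holder).
Among Takahashi, Marchetti and Petrov, by lineal number (higher first): Takahashi and Marchetti (831) before Petrov (677).
Among Takahashi and Marchetti, by total federal service (higher first): Takahashi (11 years) before Marchetti (8 years).
Among Leclerc, Haddad and Chaudhari, by lineal number (higher first): Leclerc and Haddad (754) before Chaudhari (539).
Among Leclerc and Haddad, by total federal service (higher first): Leclerc (34 years) before Haddad (33 years).
Espinoza and Vasquez are each a combat-command-badge holder, so the next rule applies.
Espinoza and Vasquez both have lineal number 643, so the next rule applies.
Among Espinoza and Vasquez, by total federal service (higher first): Espinoza (14 years) before Vasquez (4 years).
Full order: Takahashi, Marchetti, Petrov, Leclerc, Haddad, Chaudhari, Espinoza, Vasquez.

Takahashi, Marchetti, Petrov, Leclerc, Haddad, Chaudhari, Espinoza, Vasquez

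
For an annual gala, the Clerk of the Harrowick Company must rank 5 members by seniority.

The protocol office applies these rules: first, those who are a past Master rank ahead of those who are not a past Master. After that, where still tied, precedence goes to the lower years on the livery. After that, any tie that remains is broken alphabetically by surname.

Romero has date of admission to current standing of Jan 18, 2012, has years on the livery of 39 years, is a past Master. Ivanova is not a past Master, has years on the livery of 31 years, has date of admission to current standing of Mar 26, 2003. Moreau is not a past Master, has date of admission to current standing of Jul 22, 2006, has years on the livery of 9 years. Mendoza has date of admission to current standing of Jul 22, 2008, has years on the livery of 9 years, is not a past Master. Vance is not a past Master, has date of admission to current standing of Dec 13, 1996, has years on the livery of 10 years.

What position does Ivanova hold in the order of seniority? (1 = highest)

By the first rule: Romero (a past Master); then Mendoza, Moreau, Vance and Ivanova (each not a past Master).
Among Mendoza, Moreau, Vance and Ivanova, by years on the livery (lower first): Mendoza and Moreau (9 years) before Vance (10 years) before Ivanova (31 years).
Among Mendoza and Moreau, alphabetically by surname: Mendoza before Moreau.
Order: Romero, Mendoza, Moreau, Vance, Ivanova. So position 5.

5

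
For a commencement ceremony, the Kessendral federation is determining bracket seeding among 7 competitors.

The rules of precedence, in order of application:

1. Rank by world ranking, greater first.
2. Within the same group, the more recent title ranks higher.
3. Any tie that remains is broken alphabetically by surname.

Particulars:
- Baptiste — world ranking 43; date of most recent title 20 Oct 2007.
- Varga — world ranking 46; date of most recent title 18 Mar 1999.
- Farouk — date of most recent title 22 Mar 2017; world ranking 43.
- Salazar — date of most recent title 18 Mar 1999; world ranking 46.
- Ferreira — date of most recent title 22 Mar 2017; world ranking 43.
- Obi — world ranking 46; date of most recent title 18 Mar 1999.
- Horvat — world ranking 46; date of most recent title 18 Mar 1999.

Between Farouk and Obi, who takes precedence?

By world ranking (higher first): Horvat, Obi, Salazar and Varga (each 46); then Farouk, Ferreira and Baptiste (each 43).
Horvat, Obi, Salazar and Varga all have date of most recent title 18 Mar 1999, so the next rule applies.
Among Horvat, Obi, Salazar and Varga, alphabetically by surname: Horvat before Obi before Salazar before Varga.
Among Farouk, Ferreira and Baptiste, by date of most recent title (later first): Farouk and Ferreira (22 Mar 2017) before Baptiste (20 Oct 2007).
Among Farouk and Ferreira, alphabetically by surname: Farouk before Ferreira.
So Obi takes precedence.

Obi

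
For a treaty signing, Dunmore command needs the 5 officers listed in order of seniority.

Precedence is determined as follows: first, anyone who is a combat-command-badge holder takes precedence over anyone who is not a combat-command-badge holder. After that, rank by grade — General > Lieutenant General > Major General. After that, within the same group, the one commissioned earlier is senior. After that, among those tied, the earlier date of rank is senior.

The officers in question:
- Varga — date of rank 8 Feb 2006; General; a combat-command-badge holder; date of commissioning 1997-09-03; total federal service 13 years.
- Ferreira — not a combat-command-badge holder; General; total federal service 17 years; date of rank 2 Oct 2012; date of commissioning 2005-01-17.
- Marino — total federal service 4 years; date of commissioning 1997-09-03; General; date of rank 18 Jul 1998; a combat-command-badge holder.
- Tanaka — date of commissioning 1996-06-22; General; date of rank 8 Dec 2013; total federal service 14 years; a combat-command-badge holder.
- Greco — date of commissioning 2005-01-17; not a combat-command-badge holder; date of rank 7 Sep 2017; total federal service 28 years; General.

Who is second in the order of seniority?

Marino

By the first rule: Tanaka, Marino and Varga (each a combat-command-badge holder); then Ferreira and Greco (both not a combat-command-badge holder).
Tanaka, Marino and Varga are each General, so the next rule applies.
Among Tanaka, Marino and Varga, by date of commissioning (earlier first): Tanaka (1996-06-22) before Marino and Varga (1997-09-03).
Among Marino and Varga, by date of rank (earlier first): Marino (18 Jul 1998) before Varga (8 Feb 2006).
Ferreira and Greco are each General, so the next rule applies.
Ferreira and Greco both have date of commissioning 2005-01-17, so the next rule applies.
Among Ferreira and Greco, by date of rank (earlier first): Ferreira (2 Oct 2012) before Greco (7 Sep 2017).
Order: Tanaka, Marino, Varga, Ferreira, Greco.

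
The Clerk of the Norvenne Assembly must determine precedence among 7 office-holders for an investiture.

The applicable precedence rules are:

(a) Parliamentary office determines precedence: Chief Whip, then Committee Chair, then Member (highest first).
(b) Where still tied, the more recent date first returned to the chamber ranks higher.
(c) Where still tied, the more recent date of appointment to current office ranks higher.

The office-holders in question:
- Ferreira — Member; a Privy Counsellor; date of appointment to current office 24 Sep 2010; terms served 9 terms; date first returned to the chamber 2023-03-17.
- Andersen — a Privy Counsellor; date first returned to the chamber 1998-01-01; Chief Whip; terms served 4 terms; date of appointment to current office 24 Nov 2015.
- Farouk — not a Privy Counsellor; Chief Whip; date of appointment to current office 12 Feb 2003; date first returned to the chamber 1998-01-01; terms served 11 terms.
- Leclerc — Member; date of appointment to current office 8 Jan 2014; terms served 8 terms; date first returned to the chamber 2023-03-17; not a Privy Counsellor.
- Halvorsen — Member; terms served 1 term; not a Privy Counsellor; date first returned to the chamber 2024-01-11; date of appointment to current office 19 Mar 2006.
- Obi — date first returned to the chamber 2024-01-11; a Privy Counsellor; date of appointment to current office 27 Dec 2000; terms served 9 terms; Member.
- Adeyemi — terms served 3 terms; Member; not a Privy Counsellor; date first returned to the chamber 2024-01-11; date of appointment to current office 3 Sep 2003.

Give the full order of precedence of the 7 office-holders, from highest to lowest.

By parliamentary office: Andersen and Farouk (Chief Whip); then Halvorsen, Adeyemi, Obi, Leclerc and Ferreira (Member).
Andersen and Farouk both have date first returned to the chamber 1998-01-01, so the next rule applies.
Among Andersen and Farouk, by date of appointment to current office (later first): Andersen (24 Nov 2015) before Farouk (12 Feb 2003).
Among Halvorsen, Adeyemi, Obi, Leclerc and Ferreira, by date first returned to the chamber (later first): Halvorsen, Adeyemi and Obi (2024-01-11) before Leclerc and Ferreira (2023-03-17).
Among Halvorsen, Adeyemi and Obi, by date of appointment to current office (later first): Halvorsen (19 Mar 2006) before Adeyemi (3 Sep 2003) before Obi (27 Dec 2000).
Among Leclerc and Ferreira, by date of appointment to current office (later first): Leclerc (8 Jan 2014) before Ferreira (24 Sep 2010).
Full order: Andersen, Farouk, Halvorsen, Adeyemi, Obi, Leclerc, Ferreira.

Andersen, Farouk, Halvorsen, Adeyemi, Obi, Leclerc, Ferreira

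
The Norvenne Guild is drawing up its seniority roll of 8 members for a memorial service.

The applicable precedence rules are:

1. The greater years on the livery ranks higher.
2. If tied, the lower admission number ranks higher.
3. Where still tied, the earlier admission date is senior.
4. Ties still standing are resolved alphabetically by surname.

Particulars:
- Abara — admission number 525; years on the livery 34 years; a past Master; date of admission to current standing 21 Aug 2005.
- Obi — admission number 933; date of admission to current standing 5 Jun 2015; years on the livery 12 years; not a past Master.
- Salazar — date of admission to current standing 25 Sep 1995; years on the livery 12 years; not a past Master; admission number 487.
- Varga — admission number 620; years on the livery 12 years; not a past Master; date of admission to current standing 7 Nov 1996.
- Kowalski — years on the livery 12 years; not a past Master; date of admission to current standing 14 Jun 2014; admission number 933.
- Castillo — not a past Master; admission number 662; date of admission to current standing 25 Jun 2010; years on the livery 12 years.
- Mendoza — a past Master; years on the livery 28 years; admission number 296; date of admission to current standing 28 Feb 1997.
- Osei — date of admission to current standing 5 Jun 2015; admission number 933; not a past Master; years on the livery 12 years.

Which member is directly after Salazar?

By years on the livery (higher first): Abara (34 years); then Mendoza (28 years); then Salazar, Varga, Castillo, Kowalski, Obi and Osei (each 12 years).
Among Salazar, Varga, Castillo, Kowalski, Obi and Osei, by admission number (lower first): Salazar (487) before Varga (620) before Castillo (662) before Kowalski, Obi and Osei (933).
Among Kowalski, Obi and Osei, by date of admission to current standing (earlier first): Kowalski (14 Jun 2014) before Obi and Osei (5 Jun 2015).
Among Obi and Osei, alphabetically by surname: Obi before Osei.
Order: Abara, Mendoza, Salazar, Varga, Castillo, Kowalski, Obi, Osei.

Varga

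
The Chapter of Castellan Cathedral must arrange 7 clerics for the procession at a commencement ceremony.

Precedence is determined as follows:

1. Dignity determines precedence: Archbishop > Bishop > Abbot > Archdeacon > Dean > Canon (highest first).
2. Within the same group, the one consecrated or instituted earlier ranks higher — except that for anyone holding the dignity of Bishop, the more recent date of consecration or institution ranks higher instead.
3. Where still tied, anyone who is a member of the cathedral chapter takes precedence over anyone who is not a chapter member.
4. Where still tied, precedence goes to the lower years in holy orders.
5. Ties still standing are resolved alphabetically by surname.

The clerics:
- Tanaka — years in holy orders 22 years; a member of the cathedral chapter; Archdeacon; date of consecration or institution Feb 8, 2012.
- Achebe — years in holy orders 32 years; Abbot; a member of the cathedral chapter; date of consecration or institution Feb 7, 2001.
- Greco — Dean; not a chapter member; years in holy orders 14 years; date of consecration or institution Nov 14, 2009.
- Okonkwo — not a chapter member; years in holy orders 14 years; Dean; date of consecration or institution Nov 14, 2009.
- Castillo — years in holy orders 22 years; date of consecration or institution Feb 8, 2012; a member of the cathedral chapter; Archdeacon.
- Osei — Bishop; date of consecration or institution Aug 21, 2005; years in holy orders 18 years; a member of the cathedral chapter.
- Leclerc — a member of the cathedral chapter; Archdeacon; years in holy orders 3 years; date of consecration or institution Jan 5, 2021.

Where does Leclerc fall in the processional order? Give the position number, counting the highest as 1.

5

By dignity: Osei (Bishop); then Achebe (Abbot); then Castillo, Tanaka and Leclerc (Archdeacon); then Greco and Okonkwo (Dean).
Among Castillo, Tanaka and Leclerc, by date of consecration or institution (earlier first): Castillo and Tanaka (Feb 8, 2012) before Leclerc (Jan 5, 2021).
Castillo and Tanaka are each a member of the cathedral chapter, so the next rule applies.
Castillo and Tanaka both have years in holy orders 22 years, so the next rule applies.
Among Castillo and Tanaka, alphabetically by surname: Castillo before Tanaka.
Greco and Okonkwo both have date of consecration or institution Nov 14, 2009, so the next rule applies.
Greco and Okonkwo are each not a chapter member, so the next rule applies.
Greco and Okonkwo both have years in holy orders 14 years, so the next rule applies.
Among Greco and Okonkwo, alphabetically by surname: Greco before Okonkwo.
Order: Osei, Achebe, Castillo, Tanaka, Leclerc, Greco, Okonkwo. So position 5.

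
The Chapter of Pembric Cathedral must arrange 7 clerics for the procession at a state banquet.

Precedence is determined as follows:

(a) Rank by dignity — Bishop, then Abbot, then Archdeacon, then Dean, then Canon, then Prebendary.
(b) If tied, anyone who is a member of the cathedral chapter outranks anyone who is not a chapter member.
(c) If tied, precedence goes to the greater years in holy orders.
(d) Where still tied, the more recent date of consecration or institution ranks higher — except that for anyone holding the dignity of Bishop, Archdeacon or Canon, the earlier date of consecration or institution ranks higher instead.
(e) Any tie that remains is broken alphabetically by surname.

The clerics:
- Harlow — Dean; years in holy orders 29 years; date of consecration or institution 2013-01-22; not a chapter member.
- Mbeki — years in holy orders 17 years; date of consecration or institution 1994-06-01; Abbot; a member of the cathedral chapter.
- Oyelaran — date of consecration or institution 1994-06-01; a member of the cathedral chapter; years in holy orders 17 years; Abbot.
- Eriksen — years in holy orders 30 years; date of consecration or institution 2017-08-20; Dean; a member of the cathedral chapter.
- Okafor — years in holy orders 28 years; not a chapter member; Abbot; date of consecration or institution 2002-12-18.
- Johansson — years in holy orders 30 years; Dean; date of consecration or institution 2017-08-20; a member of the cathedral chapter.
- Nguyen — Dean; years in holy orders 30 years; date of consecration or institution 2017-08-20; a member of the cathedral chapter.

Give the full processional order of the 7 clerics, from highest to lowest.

Mbeki, Oyelaran, Okafor, Eriksen, Johansson, Nguyen, Harlow

By dignity: Mbeki, Oyelaran and Okafor (Abbot); then Eriksen, Johansson, Nguyen and Harlow (Dean).
Among Mbeki, Oyelaran and Okafor, a member of the cathedral chapter before not a chapter member: Mbeki and Oyelaran (a member of the cathedral chapter) before Okafor (not a chapter member).
Mbeki and Oyelaran both have years in holy orders 17 years, so the next rule applies.
Mbeki and Oyelaran both have date of consecration or institution 1994-06-01, so the next rule applies.
Among Mbeki and Oyelaran, alphabetically by surname: Mbeki before Oyelaran.
Among Eriksen, Johansson, Nguyen and Harlow, a member of the cathedral chapter before not a chapter member: Eriksen, Johansson and Nguyen (a member of the cathedral chapter) before Harlow (not a chapter member).
Eriksen, Johansson and Nguyen all have years in holy orders 30 years, so the next rule applies.
Eriksen, Johansson and Nguyen all have date of consecration or institution 2017-08-20, so the next rule applies.
Among Eriksen, Johansson and Nguyen, alphabetically by surname: Eriksen before Johansson before Nguyen.
Full order: Mbeki, Oyelaran, Okafor, Eriksen, Johansson, Nguyen, Harlow.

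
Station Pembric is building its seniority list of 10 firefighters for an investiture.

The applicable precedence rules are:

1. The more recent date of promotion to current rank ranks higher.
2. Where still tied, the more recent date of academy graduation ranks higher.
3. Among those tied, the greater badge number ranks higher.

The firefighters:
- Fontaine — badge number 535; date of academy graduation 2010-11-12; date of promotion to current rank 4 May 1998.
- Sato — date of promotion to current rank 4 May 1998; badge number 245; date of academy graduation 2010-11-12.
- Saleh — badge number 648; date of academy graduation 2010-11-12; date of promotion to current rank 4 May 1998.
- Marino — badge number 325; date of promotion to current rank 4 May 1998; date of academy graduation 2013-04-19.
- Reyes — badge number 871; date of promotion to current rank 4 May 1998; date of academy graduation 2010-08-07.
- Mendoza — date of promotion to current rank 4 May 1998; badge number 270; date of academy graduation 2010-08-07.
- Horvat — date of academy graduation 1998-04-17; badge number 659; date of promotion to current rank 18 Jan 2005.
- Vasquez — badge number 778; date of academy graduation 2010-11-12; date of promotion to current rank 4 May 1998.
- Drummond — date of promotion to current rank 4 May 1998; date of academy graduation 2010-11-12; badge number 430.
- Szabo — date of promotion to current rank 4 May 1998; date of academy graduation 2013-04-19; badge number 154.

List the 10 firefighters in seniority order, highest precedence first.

Horvat, Marino, Szabo, Vasquez, Saleh, Fontaine, Drummond, Sato, Reyes, Mendoza

By date of promotion to current rank (later first): Horvat (18 Jan 2005); then Marino, Szabo, Vasquez, Saleh, Fontaine, Drummond, Sato, Reyes and Mendoza (each 4 May 1998).
Among Marino, Szabo, Vasquez, Saleh, Fontaine, Drummond, Sato, Reyes and Mendoza, by date of academy graduation (later first): Marino and Szabo (2013-04-19) before Vasquez, Saleh, Fontaine, Drummond and Sato (2010-11-12) before Reyes and Mendoza (2010-08-07).
Among Marino and Szabo, by badge number (higher first): Marino (325) before Szabo (154).
Among Vasquez, Saleh, Fontaine, Drummond and Sato, by badge number (higher first): Vasquez (778) before Saleh (648) before Fontaine (535) before Drummond (430) before Sato (245).
Among Reyes and Mendoza, by badge number (higher first): Reyes (871) before Mendoza (270).
Full order: Horvat, Marino, Szabo, Vasquez, Saleh, Fontaine, Drummond, Sato, Reyes, Mendoza.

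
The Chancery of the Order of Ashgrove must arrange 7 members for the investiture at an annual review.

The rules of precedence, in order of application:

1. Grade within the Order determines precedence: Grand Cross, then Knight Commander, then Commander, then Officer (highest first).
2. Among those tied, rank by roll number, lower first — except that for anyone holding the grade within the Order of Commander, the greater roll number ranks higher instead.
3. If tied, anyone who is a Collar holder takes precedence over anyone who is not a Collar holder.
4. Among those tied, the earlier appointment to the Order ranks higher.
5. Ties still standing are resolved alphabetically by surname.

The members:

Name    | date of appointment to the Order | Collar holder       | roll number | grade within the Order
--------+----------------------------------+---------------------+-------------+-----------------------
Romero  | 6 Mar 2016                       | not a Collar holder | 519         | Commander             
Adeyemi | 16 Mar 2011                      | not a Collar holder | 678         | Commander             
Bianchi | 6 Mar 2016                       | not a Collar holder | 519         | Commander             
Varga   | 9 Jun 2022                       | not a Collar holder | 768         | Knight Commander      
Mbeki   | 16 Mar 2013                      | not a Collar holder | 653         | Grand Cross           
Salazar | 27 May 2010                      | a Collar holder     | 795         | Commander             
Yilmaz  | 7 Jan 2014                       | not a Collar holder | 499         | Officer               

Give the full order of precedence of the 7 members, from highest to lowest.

Mbeki, Varga, Salazar, Adeyemi, Bianchi, Romero, Yilmaz

By grade within the Order: Mbeki (Grand Cross); then Varga (Knight Commander); then Salazar, Adeyemi, Bianchi and Romero (Commander); then Yilmaz (Officer).
Among Salazar, Adeyemi, Bianchi and Romero, by roll number (higher first) (reversed rule for this group): Salazar (795) before Adeyemi (678) before Bianchi and Romero (519).
Bianchi and Romero are each not a Collar holder, so the next rule applies.
Bianchi and Romero both have date of appointment to the Order 6 Mar 2016, so the next rule applies.
Among Bianchi and Romero, alphabetically by surname: Bianchi before Romero.
Full order: Mbeki, Varga, Salazar, Adeyemi, Bianchi, Romero, Yilmaz.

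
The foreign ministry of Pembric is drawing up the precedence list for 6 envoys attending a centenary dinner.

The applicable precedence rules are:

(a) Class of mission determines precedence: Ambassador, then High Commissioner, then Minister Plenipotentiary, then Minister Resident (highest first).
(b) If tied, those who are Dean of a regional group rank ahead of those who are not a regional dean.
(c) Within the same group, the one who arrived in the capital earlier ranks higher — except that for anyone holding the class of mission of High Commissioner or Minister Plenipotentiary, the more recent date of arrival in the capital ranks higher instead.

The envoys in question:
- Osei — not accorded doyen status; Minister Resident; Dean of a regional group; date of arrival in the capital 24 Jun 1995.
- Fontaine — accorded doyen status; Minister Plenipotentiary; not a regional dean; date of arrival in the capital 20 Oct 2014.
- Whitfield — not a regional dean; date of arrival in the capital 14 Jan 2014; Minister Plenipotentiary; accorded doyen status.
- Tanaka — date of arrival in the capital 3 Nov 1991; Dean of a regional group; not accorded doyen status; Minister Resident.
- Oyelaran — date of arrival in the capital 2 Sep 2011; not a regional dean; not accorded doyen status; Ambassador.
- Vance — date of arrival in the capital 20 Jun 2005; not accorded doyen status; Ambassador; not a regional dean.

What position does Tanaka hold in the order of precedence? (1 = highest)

5

By class of mission: Vance and Oyelaran (Ambassador); then Fontaine and Whitfield (Minister Plenipotentiary); then Tanaka and Osei (Minister Resident).
Vance and Oyelaran are each not a regional dean, so the next rule applies.
Among Vance and Oyelaran, by date of arrival in the capital (earlier first): Vance (20 Jun 2005) before Oyelaran (2 Sep 2011).
Fontaine and Whitfield are each not a regional dean, so the next rule applies.
Among Fontaine and Whitfield, by date of arrival in the capital (later first) (reversed rule for this group): Fontaine (20 Oct 2014) before Whitfield (14 Jan 2014).
Tanaka and Osei are each Dean of a regional group, so the next rule applies.
Among Tanaka and Osei, by date of arrival in the capital (earlier first): Tanaka (3 Nov 1991) before Osei (24 Jun 1995).
Order: Vance, Oyelaran, Fontaine, Whitfield, Tanaka, Osei. So position 5.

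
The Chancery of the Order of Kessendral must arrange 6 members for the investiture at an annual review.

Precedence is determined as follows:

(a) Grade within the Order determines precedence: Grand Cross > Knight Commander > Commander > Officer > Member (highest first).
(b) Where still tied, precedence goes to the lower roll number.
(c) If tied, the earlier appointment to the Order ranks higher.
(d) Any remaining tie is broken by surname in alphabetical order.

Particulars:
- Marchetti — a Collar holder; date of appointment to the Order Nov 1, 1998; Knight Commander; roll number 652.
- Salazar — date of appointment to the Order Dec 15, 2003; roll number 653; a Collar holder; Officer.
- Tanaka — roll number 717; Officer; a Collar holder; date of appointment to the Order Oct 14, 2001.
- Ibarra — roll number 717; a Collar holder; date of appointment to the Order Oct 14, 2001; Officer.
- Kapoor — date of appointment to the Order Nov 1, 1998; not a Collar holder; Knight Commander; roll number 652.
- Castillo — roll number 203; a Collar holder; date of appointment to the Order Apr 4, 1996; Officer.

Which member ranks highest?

By grade within the Order: Kapoor and Marchetti (Knight Commander); then Castillo, Salazar, Ibarra and Tanaka (Officer).
Kapoor and Marchetti both have roll number 652, so the next rule applies.
Kapoor and Marchetti both have date of appointment to the Order Nov 1, 1998, so the next rule applies.
Among Kapoor and Marchetti, alphabetically by surname: Kapoor before Marchetti.
Among Castillo, Salazar, Ibarra and Tanaka, by roll number (lower first): Castillo (203) before Salazar (653) before Ibarra and Tanaka (717).
Ibarra and Tanaka both have date of appointment to the Order Oct 14, 2001, so the next rule applies.
Among Ibarra and Tanaka, alphabetically by surname: Ibarra before Tanaka.
Order: Kapoor, Marchetti, Castillo, Salazar, Ibarra, Tanaka.

Kapoor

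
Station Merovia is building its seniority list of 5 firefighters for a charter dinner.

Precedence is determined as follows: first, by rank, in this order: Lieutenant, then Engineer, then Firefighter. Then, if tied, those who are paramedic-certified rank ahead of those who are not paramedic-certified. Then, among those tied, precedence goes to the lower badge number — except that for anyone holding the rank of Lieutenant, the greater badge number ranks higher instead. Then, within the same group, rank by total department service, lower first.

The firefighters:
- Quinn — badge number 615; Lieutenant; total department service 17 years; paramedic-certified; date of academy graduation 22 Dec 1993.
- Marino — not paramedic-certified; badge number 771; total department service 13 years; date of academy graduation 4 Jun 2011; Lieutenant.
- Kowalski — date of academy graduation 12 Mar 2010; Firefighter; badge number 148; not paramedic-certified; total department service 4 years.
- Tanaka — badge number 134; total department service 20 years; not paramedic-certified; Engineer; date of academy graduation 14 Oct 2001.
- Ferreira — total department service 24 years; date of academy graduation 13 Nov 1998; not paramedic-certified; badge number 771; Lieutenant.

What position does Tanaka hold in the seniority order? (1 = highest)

4

By rank: Quinn, Marino and Ferreira (Lieutenant); then Tanaka (Engineer); then Kowalski (Firefighter).
Among Quinn, Marino and Ferreira, paramedic-certified before not paramedic-certified: Quinn (paramedic-certified) before Marino and Ferreira (not paramedic-certified).
Marino and Ferreira both have badge number 771, so the next rule applies.
Among Marino and Ferreira, by total department service (lower first): Marino (13 years) before Ferreira (24 years).
Order: Quinn, Marino, Ferreira, Tanaka, Kowalski. So position 4.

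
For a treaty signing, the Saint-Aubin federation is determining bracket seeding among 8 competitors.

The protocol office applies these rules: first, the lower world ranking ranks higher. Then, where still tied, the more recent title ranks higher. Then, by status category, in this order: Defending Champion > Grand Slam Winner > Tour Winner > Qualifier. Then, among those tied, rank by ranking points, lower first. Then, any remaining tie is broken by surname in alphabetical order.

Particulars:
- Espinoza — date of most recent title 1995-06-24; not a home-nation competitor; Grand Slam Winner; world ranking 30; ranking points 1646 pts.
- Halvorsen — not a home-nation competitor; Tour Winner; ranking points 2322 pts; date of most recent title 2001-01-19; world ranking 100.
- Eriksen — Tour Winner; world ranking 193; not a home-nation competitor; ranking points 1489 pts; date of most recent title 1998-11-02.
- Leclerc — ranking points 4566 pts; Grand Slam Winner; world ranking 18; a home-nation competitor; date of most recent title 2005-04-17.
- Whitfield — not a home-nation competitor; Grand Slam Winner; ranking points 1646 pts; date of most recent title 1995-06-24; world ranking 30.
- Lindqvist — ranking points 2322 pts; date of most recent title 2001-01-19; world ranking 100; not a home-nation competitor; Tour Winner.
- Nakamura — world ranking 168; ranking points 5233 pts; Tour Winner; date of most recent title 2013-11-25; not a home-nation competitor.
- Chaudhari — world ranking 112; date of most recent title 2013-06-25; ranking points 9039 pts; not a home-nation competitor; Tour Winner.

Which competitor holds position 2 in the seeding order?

By world ranking (lower first): Leclerc (18); then Espinoza and Whitfield (both 30); then Halvorsen and Lindqvist (both 100); then Chaudhari (112); then Nakamura (168); then Eriksen (193).
Espinoza and Whitfield both have date of most recent title 1995-06-24, so the next rule applies.
Espinoza and Whitfield are each Grand Slam Winner, so the next rule applies.
Espinoza and Whitfield both have ranking points 1646 pts, so the next rule applies.
Among Espinoza and Whitfield, alphabetically by surname: Espinoza before Whitfield.
Halvorsen and Lindqvist both have date of most recent title 2001-01-19, so the next rule applies.
Halvorsen and Lindqvist are each Tour Winner, so the next rule applies.
Halvorsen and Lindqvist both have ranking points 2322 pts, so the next rule applies.
Among Halvorsen and Lindqvist, alphabetically by surname: Halvorsen before Lindqvist.
Order: Leclerc, Espinoza, Whitfield, Halvorsen, Lindqvist, Chaudhari, Nakamura, Eriksen.

Espinoza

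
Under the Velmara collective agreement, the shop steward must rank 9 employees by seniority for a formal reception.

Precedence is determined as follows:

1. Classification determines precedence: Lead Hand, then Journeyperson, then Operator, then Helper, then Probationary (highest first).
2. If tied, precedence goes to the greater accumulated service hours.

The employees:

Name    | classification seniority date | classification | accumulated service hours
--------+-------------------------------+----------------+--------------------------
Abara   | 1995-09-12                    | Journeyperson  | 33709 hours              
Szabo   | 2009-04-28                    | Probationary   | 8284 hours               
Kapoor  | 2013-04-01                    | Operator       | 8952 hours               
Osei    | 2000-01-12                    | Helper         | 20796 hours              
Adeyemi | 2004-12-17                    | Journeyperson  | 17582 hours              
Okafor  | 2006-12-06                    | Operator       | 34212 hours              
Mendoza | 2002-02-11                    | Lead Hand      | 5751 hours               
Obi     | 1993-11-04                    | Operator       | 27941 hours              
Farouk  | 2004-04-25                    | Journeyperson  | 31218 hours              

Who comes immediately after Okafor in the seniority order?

Obi

By classification: Mendoza (Lead Hand); then Abara, Farouk and Adeyemi (Journeyperson); then Okafor, Obi and Kapoor (Operator); then Osei (Helper); then Szabo (Probationary).
Among Abara, Farouk and Adeyemi, by accumulated service hours (higher first): Abara (33709 hours) before Farouk (31218 hours) before Adeyemi (17582 hours).
Among Okafor, Obi and Kapoor, by accumulated service hours (higher first): Okafor (34212 hours) before Obi (27941 hours) before Kapoor (8952 hours).
Order: Mendoza, Abara, Farouk, Adeyemi, Okafor, Obi, Kapoor, Osei, Szabo.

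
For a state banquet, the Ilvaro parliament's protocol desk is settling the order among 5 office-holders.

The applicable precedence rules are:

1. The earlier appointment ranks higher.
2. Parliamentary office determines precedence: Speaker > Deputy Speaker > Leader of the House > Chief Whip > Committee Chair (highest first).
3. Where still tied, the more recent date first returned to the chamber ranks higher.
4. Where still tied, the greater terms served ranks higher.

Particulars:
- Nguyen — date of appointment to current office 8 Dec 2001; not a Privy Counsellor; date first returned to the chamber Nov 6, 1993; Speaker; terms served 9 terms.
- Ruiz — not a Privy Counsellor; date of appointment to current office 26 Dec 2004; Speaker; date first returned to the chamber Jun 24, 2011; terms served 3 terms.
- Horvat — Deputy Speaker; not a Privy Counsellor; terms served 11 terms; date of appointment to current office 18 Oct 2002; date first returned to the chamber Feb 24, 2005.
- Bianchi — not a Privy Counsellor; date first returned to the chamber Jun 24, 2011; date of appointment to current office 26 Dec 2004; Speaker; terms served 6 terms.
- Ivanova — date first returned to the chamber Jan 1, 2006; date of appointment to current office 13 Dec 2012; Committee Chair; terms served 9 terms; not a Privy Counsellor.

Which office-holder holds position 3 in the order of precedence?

By date of appointment to current office (earlier first): Nguyen (8 Dec 2001); then Horvat (18 Oct 2002); then Bianchi and Ruiz (both 26 Dec 2004); then Ivanova (13 Dec 2012).
Bianchi and Ruiz are each Speaker, so the next rule applies.
Bianchi and Ruiz both have date first returned to the chamber Jun 24, 2011, so the next rule applies.
Among Bianchi and Ruiz, by terms served (higher first): Bianchi (6 terms) before Ruiz (3 terms).
Order: Nguyen, Horvat, Bianchi, Ruiz, Ivanova.

Bianchi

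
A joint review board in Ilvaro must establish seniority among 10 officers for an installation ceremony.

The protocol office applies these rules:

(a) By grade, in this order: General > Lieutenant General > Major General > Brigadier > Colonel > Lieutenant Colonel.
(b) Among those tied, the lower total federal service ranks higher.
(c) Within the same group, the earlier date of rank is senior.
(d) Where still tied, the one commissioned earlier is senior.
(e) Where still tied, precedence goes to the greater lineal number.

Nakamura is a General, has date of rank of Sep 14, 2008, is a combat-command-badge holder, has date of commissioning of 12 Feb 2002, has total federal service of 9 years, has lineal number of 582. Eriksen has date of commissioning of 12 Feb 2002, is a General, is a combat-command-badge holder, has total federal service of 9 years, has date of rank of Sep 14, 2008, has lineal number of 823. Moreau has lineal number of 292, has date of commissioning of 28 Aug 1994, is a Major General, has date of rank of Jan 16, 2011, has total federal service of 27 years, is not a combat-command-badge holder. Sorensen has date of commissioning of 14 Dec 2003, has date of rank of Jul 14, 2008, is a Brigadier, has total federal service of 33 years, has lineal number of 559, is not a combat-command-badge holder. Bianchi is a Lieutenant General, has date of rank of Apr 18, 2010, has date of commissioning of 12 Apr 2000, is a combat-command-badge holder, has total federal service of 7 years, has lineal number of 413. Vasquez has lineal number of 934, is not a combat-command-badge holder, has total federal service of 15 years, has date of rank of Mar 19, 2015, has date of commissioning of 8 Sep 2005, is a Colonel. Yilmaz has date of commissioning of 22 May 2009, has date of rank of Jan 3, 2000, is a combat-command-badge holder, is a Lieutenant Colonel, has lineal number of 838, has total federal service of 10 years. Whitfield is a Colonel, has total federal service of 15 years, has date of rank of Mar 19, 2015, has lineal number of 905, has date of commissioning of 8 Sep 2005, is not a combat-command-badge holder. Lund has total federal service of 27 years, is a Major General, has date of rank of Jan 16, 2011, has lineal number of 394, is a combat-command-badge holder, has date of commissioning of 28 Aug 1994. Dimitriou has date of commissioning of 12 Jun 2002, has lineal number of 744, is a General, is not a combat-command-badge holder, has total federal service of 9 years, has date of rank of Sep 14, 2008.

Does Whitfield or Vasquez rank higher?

Vasquez

By grade: Eriksen, Nakamura and Dimitriou (General); then Bianchi (Lieutenant General); then Lund and Moreau (Major General); then Sorensen (Brigadier); then Vasquez and Whitfield (Colonel); then Yilmaz (Lieutenant Colonel).
Eriksen, Nakamura and Dimitriou all have total federal service 9 years, so the next rule applies.
Eriksen, Nakamura and Dimitriou all have date of rank Sep 14, 2008, so the next rule applies.
Among Eriksen, Nakamura and Dimitriou, by date of commissioning (earlier first): Eriksen and Nakamura (12 Feb 2002) before Dimitriou (12 Jun 2002).
Among Eriksen and Nakamura, by lineal number (higher first): Eriksen (823) before Nakamura (582).
Lund and Moreau both have total federal service 27 years, so the next rule applies.
Lund and Moreau both have date of rank Jan 16, 2011, so the next rule applies.
Lund and Moreau both have date of commissioning 28 Aug 1994, so the next rule applies.
Among Lund and Moreau, by lineal number (higher first): Lund (394) before Moreau (292).
Vasquez and Whitfield both have total federal service 15 years, so the next rule applies.
Vasquez and Whitfield both have date of rank Mar 19, 2015, so the next rule applies.
Vasquez and Whitfield both have date of commissioning 8 Sep 2005, so the next rule applies.
Among Vasquez and Whitfield, by lineal number (higher first): Vasquez (934) before Whitfield (905).
So Vasquez takes precedence.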